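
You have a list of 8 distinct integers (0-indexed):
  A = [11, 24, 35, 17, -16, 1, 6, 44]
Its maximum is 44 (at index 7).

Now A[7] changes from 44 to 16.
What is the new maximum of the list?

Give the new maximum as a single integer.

Old max = 44 (at index 7)
Change: A[7] 44 -> 16
Changed element WAS the max -> may need rescan.
  Max of remaining elements: 35
  New max = max(16, 35) = 35

Answer: 35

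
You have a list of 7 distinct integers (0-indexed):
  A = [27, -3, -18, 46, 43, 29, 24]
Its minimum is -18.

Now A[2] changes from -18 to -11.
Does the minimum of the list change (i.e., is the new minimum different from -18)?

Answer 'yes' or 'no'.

Answer: yes

Derivation:
Old min = -18
Change: A[2] -18 -> -11
Changed element was the min; new min must be rechecked.
New min = -11; changed? yes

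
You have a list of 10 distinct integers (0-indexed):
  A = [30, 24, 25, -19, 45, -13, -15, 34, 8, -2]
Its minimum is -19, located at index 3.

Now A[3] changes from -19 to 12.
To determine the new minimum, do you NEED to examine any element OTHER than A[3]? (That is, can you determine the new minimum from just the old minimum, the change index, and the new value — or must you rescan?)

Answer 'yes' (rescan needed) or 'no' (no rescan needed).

Old min = -19 at index 3
Change at index 3: -19 -> 12
Index 3 WAS the min and new value 12 > old min -19. Must rescan other elements to find the new min.
Needs rescan: yes

Answer: yes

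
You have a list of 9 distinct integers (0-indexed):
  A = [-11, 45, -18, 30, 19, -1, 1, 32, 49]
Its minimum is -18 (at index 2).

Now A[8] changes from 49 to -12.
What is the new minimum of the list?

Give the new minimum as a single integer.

Answer: -18

Derivation:
Old min = -18 (at index 2)
Change: A[8] 49 -> -12
Changed element was NOT the old min.
  New min = min(old_min, new_val) = min(-18, -12) = -18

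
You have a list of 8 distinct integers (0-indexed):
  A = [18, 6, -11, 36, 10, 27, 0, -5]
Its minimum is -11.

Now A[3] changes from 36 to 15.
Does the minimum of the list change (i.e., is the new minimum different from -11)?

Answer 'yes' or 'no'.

Old min = -11
Change: A[3] 36 -> 15
Changed element was NOT the min; min changes only if 15 < -11.
New min = -11; changed? no

Answer: no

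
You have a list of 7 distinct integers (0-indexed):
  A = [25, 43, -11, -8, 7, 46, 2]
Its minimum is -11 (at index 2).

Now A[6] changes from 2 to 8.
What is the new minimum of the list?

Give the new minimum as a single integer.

Old min = -11 (at index 2)
Change: A[6] 2 -> 8
Changed element was NOT the old min.
  New min = min(old_min, new_val) = min(-11, 8) = -11

Answer: -11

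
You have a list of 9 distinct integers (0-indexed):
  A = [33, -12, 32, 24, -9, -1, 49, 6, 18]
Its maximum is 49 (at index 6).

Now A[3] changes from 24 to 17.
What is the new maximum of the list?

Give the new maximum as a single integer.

Answer: 49

Derivation:
Old max = 49 (at index 6)
Change: A[3] 24 -> 17
Changed element was NOT the old max.
  New max = max(old_max, new_val) = max(49, 17) = 49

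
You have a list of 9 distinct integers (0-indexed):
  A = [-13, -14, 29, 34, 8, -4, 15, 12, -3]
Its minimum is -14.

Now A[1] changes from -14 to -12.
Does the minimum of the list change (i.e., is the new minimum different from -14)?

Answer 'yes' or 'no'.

Answer: yes

Derivation:
Old min = -14
Change: A[1] -14 -> -12
Changed element was the min; new min must be rechecked.
New min = -13; changed? yes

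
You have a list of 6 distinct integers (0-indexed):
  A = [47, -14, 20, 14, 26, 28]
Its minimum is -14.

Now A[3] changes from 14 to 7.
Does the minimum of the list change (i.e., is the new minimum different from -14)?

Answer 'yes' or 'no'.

Answer: no

Derivation:
Old min = -14
Change: A[3] 14 -> 7
Changed element was NOT the min; min changes only if 7 < -14.
New min = -14; changed? no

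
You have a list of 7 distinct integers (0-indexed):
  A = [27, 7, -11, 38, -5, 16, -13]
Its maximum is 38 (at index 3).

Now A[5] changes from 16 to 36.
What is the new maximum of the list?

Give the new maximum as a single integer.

Old max = 38 (at index 3)
Change: A[5] 16 -> 36
Changed element was NOT the old max.
  New max = max(old_max, new_val) = max(38, 36) = 38

Answer: 38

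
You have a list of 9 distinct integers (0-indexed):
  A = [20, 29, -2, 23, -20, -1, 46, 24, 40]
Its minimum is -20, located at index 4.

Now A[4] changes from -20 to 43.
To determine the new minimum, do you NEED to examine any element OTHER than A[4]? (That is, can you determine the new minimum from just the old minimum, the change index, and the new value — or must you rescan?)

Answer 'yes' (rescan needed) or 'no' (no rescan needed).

Answer: yes

Derivation:
Old min = -20 at index 4
Change at index 4: -20 -> 43
Index 4 WAS the min and new value 43 > old min -20. Must rescan other elements to find the new min.
Needs rescan: yes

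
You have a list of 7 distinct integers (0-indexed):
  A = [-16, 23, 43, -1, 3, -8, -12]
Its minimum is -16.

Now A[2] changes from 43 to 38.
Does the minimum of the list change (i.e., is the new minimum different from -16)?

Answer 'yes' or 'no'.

Old min = -16
Change: A[2] 43 -> 38
Changed element was NOT the min; min changes only if 38 < -16.
New min = -16; changed? no

Answer: no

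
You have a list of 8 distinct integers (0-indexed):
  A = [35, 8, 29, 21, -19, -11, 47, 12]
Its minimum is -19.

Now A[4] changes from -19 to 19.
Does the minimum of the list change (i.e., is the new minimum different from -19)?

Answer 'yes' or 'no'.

Answer: yes

Derivation:
Old min = -19
Change: A[4] -19 -> 19
Changed element was the min; new min must be rechecked.
New min = -11; changed? yes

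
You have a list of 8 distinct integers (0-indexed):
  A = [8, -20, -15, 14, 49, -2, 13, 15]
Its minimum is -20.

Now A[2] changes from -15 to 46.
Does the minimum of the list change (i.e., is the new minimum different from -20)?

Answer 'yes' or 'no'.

Old min = -20
Change: A[2] -15 -> 46
Changed element was NOT the min; min changes only if 46 < -20.
New min = -20; changed? no

Answer: no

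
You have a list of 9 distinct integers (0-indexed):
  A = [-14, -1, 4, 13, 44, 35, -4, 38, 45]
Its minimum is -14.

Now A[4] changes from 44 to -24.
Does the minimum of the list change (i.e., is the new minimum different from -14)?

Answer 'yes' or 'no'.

Answer: yes

Derivation:
Old min = -14
Change: A[4] 44 -> -24
Changed element was NOT the min; min changes only if -24 < -14.
New min = -24; changed? yes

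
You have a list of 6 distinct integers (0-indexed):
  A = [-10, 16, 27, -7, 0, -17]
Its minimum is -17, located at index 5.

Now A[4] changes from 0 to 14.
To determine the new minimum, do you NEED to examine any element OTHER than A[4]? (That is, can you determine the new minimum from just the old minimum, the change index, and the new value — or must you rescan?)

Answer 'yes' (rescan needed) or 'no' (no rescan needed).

Old min = -17 at index 5
Change at index 4: 0 -> 14
Index 4 was NOT the min. New min = min(-17, 14). No rescan of other elements needed.
Needs rescan: no

Answer: no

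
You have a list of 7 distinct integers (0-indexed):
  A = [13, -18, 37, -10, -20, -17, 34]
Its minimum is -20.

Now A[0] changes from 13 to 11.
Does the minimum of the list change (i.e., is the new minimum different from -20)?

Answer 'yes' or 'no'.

Old min = -20
Change: A[0] 13 -> 11
Changed element was NOT the min; min changes only if 11 < -20.
New min = -20; changed? no

Answer: no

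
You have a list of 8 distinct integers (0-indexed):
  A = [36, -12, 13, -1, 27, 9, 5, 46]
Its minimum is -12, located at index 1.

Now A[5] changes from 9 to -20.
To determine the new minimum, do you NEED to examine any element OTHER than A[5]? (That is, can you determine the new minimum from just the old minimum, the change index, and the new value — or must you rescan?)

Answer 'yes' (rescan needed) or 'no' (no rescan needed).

Answer: no

Derivation:
Old min = -12 at index 1
Change at index 5: 9 -> -20
Index 5 was NOT the min. New min = min(-12, -20). No rescan of other elements needed.
Needs rescan: no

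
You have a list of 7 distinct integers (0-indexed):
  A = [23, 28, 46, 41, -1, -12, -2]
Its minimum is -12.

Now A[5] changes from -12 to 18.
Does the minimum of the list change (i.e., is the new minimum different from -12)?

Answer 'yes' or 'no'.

Answer: yes

Derivation:
Old min = -12
Change: A[5] -12 -> 18
Changed element was the min; new min must be rechecked.
New min = -2; changed? yes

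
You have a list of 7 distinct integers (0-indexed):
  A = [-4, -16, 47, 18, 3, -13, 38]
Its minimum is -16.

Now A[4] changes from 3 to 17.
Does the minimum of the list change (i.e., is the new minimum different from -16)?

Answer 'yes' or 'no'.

Old min = -16
Change: A[4] 3 -> 17
Changed element was NOT the min; min changes only if 17 < -16.
New min = -16; changed? no

Answer: no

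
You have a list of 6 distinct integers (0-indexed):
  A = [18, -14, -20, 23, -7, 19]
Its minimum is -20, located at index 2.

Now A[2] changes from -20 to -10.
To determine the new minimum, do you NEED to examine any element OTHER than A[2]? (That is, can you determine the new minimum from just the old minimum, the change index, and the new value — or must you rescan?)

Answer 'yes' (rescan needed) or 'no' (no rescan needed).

Old min = -20 at index 2
Change at index 2: -20 -> -10
Index 2 WAS the min and new value -10 > old min -20. Must rescan other elements to find the new min.
Needs rescan: yes

Answer: yes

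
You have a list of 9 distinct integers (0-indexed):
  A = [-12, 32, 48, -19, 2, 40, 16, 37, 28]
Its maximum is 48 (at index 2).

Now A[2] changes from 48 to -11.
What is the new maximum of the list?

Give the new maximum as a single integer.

Answer: 40

Derivation:
Old max = 48 (at index 2)
Change: A[2] 48 -> -11
Changed element WAS the max -> may need rescan.
  Max of remaining elements: 40
  New max = max(-11, 40) = 40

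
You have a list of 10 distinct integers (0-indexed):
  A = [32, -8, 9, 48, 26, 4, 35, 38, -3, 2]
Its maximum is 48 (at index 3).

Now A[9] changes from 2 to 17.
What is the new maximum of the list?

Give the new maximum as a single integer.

Answer: 48

Derivation:
Old max = 48 (at index 3)
Change: A[9] 2 -> 17
Changed element was NOT the old max.
  New max = max(old_max, new_val) = max(48, 17) = 48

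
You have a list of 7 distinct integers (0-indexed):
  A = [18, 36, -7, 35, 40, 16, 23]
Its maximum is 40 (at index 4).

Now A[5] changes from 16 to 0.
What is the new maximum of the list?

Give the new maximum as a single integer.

Old max = 40 (at index 4)
Change: A[5] 16 -> 0
Changed element was NOT the old max.
  New max = max(old_max, new_val) = max(40, 0) = 40

Answer: 40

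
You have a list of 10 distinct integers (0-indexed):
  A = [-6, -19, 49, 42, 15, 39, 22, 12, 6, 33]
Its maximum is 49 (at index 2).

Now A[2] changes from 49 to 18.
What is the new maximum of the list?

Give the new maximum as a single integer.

Answer: 42

Derivation:
Old max = 49 (at index 2)
Change: A[2] 49 -> 18
Changed element WAS the max -> may need rescan.
  Max of remaining elements: 42
  New max = max(18, 42) = 42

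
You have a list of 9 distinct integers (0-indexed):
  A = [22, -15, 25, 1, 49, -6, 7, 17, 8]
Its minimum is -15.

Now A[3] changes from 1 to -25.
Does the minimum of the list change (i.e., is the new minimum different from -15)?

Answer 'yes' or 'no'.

Answer: yes

Derivation:
Old min = -15
Change: A[3] 1 -> -25
Changed element was NOT the min; min changes only if -25 < -15.
New min = -25; changed? yes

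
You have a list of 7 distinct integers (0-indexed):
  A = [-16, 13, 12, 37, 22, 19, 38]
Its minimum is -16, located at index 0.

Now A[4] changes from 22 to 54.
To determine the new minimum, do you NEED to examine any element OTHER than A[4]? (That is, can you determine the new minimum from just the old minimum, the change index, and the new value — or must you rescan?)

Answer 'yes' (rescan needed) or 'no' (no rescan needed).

Answer: no

Derivation:
Old min = -16 at index 0
Change at index 4: 22 -> 54
Index 4 was NOT the min. New min = min(-16, 54). No rescan of other elements needed.
Needs rescan: no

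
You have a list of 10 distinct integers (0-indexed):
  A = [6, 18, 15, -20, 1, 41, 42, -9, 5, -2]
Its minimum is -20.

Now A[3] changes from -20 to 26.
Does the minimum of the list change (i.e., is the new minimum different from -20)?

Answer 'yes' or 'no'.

Old min = -20
Change: A[3] -20 -> 26
Changed element was the min; new min must be rechecked.
New min = -9; changed? yes

Answer: yes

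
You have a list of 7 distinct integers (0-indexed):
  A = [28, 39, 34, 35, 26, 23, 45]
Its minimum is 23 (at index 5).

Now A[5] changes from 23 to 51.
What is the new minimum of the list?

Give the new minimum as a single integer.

Answer: 26

Derivation:
Old min = 23 (at index 5)
Change: A[5] 23 -> 51
Changed element WAS the min. Need to check: is 51 still <= all others?
  Min of remaining elements: 26
  New min = min(51, 26) = 26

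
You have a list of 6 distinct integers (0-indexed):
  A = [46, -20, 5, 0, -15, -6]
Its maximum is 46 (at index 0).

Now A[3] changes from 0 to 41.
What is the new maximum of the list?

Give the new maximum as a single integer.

Answer: 46

Derivation:
Old max = 46 (at index 0)
Change: A[3] 0 -> 41
Changed element was NOT the old max.
  New max = max(old_max, new_val) = max(46, 41) = 46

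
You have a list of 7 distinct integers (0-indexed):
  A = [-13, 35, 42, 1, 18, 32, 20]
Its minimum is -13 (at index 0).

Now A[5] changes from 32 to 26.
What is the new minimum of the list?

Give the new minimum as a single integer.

Old min = -13 (at index 0)
Change: A[5] 32 -> 26
Changed element was NOT the old min.
  New min = min(old_min, new_val) = min(-13, 26) = -13

Answer: -13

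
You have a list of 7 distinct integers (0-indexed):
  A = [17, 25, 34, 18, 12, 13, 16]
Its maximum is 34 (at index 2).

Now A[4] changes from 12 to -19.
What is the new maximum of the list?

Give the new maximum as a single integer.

Answer: 34

Derivation:
Old max = 34 (at index 2)
Change: A[4] 12 -> -19
Changed element was NOT the old max.
  New max = max(old_max, new_val) = max(34, -19) = 34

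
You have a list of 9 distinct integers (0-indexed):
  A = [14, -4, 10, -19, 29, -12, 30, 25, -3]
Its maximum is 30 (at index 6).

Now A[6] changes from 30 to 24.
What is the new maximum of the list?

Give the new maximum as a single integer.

Old max = 30 (at index 6)
Change: A[6] 30 -> 24
Changed element WAS the max -> may need rescan.
  Max of remaining elements: 29
  New max = max(24, 29) = 29

Answer: 29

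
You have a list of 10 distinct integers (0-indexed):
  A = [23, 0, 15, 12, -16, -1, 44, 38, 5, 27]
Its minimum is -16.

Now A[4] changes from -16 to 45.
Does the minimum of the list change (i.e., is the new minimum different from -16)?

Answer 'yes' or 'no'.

Old min = -16
Change: A[4] -16 -> 45
Changed element was the min; new min must be rechecked.
New min = -1; changed? yes

Answer: yes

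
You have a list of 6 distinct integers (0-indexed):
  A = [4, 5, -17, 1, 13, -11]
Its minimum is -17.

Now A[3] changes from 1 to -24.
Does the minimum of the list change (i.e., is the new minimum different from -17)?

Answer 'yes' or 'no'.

Answer: yes

Derivation:
Old min = -17
Change: A[3] 1 -> -24
Changed element was NOT the min; min changes only if -24 < -17.
New min = -24; changed? yes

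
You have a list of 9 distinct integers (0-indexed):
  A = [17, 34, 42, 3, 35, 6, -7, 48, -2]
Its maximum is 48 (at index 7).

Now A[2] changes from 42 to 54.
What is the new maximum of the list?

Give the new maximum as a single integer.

Answer: 54

Derivation:
Old max = 48 (at index 7)
Change: A[2] 42 -> 54
Changed element was NOT the old max.
  New max = max(old_max, new_val) = max(48, 54) = 54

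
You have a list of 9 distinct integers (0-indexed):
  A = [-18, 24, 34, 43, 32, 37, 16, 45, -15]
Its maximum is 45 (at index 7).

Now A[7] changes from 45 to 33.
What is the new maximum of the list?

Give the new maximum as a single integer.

Old max = 45 (at index 7)
Change: A[7] 45 -> 33
Changed element WAS the max -> may need rescan.
  Max of remaining elements: 43
  New max = max(33, 43) = 43

Answer: 43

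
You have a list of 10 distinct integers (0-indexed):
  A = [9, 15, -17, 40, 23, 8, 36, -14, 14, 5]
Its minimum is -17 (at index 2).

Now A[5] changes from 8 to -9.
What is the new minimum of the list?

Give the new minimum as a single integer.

Answer: -17

Derivation:
Old min = -17 (at index 2)
Change: A[5] 8 -> -9
Changed element was NOT the old min.
  New min = min(old_min, new_val) = min(-17, -9) = -17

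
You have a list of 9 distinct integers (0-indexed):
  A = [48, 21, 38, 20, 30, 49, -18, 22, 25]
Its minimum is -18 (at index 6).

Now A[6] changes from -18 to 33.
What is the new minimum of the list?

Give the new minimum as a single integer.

Answer: 20

Derivation:
Old min = -18 (at index 6)
Change: A[6] -18 -> 33
Changed element WAS the min. Need to check: is 33 still <= all others?
  Min of remaining elements: 20
  New min = min(33, 20) = 20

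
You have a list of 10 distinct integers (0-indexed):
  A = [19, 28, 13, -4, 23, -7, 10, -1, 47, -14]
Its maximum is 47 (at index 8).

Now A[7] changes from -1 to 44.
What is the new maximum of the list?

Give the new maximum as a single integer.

Old max = 47 (at index 8)
Change: A[7] -1 -> 44
Changed element was NOT the old max.
  New max = max(old_max, new_val) = max(47, 44) = 47

Answer: 47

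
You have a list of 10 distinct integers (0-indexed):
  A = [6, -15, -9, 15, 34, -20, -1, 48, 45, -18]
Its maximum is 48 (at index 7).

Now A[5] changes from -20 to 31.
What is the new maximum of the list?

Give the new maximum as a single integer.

Answer: 48

Derivation:
Old max = 48 (at index 7)
Change: A[5] -20 -> 31
Changed element was NOT the old max.
  New max = max(old_max, new_val) = max(48, 31) = 48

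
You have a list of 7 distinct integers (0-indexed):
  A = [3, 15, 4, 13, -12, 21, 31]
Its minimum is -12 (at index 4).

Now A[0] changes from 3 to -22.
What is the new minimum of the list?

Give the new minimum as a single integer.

Old min = -12 (at index 4)
Change: A[0] 3 -> -22
Changed element was NOT the old min.
  New min = min(old_min, new_val) = min(-12, -22) = -22

Answer: -22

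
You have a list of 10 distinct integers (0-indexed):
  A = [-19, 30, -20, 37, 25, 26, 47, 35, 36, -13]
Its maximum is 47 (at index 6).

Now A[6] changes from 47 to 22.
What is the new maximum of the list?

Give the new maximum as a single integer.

Old max = 47 (at index 6)
Change: A[6] 47 -> 22
Changed element WAS the max -> may need rescan.
  Max of remaining elements: 37
  New max = max(22, 37) = 37

Answer: 37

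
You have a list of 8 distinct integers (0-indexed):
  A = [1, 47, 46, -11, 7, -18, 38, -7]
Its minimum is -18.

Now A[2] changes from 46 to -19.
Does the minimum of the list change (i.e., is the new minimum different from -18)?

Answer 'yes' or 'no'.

Old min = -18
Change: A[2] 46 -> -19
Changed element was NOT the min; min changes only if -19 < -18.
New min = -19; changed? yes

Answer: yes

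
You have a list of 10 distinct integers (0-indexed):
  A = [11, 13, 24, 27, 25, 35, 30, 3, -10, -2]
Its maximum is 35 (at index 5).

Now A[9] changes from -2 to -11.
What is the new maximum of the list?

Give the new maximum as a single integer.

Old max = 35 (at index 5)
Change: A[9] -2 -> -11
Changed element was NOT the old max.
  New max = max(old_max, new_val) = max(35, -11) = 35

Answer: 35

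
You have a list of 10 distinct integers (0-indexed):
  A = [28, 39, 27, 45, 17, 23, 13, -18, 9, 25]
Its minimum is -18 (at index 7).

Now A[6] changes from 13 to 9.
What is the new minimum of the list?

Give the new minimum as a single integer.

Old min = -18 (at index 7)
Change: A[6] 13 -> 9
Changed element was NOT the old min.
  New min = min(old_min, new_val) = min(-18, 9) = -18

Answer: -18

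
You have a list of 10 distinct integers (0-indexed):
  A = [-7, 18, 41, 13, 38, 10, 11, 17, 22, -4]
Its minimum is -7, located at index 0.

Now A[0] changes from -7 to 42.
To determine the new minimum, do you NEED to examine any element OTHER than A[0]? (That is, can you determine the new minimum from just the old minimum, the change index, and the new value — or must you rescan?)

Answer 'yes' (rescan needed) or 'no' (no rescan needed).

Old min = -7 at index 0
Change at index 0: -7 -> 42
Index 0 WAS the min and new value 42 > old min -7. Must rescan other elements to find the new min.
Needs rescan: yes

Answer: yes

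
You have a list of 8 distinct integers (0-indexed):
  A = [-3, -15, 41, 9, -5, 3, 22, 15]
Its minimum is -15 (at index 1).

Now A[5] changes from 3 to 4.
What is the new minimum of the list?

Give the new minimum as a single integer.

Answer: -15

Derivation:
Old min = -15 (at index 1)
Change: A[5] 3 -> 4
Changed element was NOT the old min.
  New min = min(old_min, new_val) = min(-15, 4) = -15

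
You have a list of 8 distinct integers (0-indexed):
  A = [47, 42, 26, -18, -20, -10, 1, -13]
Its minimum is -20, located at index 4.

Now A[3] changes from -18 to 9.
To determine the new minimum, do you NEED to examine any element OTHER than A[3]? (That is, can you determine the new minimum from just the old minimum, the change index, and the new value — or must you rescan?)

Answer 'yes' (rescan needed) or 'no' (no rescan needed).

Answer: no

Derivation:
Old min = -20 at index 4
Change at index 3: -18 -> 9
Index 3 was NOT the min. New min = min(-20, 9). No rescan of other elements needed.
Needs rescan: no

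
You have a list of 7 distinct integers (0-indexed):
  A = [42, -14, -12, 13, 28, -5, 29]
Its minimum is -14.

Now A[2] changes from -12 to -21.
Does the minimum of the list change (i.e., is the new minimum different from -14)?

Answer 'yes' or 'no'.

Answer: yes

Derivation:
Old min = -14
Change: A[2] -12 -> -21
Changed element was NOT the min; min changes only if -21 < -14.
New min = -21; changed? yes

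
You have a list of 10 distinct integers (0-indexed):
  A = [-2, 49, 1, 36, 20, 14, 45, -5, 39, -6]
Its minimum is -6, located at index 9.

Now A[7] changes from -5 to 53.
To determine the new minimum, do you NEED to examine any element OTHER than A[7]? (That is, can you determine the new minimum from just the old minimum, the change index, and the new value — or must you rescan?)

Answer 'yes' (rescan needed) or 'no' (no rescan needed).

Old min = -6 at index 9
Change at index 7: -5 -> 53
Index 7 was NOT the min. New min = min(-6, 53). No rescan of other elements needed.
Needs rescan: no

Answer: no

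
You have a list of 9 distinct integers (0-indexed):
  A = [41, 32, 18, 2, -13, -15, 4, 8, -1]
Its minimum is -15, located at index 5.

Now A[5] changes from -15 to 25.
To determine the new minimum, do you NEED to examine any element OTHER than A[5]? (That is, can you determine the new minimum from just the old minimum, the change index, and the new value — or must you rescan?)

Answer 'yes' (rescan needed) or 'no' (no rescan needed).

Old min = -15 at index 5
Change at index 5: -15 -> 25
Index 5 WAS the min and new value 25 > old min -15. Must rescan other elements to find the new min.
Needs rescan: yes

Answer: yes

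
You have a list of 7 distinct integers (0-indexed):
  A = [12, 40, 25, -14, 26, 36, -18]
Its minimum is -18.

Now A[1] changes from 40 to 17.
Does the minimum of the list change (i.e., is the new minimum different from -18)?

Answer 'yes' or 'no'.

Answer: no

Derivation:
Old min = -18
Change: A[1] 40 -> 17
Changed element was NOT the min; min changes only if 17 < -18.
New min = -18; changed? no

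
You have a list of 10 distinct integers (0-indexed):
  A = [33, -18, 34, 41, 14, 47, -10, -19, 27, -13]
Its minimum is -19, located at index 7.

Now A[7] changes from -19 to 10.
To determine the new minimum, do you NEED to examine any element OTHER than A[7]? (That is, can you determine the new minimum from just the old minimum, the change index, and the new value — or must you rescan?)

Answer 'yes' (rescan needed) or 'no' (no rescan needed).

Answer: yes

Derivation:
Old min = -19 at index 7
Change at index 7: -19 -> 10
Index 7 WAS the min and new value 10 > old min -19. Must rescan other elements to find the new min.
Needs rescan: yes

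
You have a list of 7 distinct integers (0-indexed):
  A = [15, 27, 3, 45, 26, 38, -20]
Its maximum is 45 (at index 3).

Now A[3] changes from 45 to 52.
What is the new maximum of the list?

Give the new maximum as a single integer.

Old max = 45 (at index 3)
Change: A[3] 45 -> 52
Changed element WAS the max -> may need rescan.
  Max of remaining elements: 38
  New max = max(52, 38) = 52

Answer: 52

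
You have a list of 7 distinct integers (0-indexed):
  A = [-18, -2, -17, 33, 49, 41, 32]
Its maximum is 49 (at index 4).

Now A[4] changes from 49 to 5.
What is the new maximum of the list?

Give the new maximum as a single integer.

Old max = 49 (at index 4)
Change: A[4] 49 -> 5
Changed element WAS the max -> may need rescan.
  Max of remaining elements: 41
  New max = max(5, 41) = 41

Answer: 41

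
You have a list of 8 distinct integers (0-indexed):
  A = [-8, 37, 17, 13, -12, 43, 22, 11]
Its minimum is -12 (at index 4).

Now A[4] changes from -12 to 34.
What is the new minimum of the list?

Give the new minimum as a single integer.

Answer: -8

Derivation:
Old min = -12 (at index 4)
Change: A[4] -12 -> 34
Changed element WAS the min. Need to check: is 34 still <= all others?
  Min of remaining elements: -8
  New min = min(34, -8) = -8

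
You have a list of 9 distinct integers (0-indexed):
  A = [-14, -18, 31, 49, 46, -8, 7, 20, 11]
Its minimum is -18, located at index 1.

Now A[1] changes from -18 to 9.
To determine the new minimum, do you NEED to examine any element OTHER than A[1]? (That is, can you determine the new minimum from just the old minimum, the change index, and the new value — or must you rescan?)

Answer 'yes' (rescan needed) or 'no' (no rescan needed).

Answer: yes

Derivation:
Old min = -18 at index 1
Change at index 1: -18 -> 9
Index 1 WAS the min and new value 9 > old min -18. Must rescan other elements to find the new min.
Needs rescan: yes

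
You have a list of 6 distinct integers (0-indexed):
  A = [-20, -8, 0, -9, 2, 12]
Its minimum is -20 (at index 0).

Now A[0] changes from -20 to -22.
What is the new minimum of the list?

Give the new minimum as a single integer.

Old min = -20 (at index 0)
Change: A[0] -20 -> -22
Changed element WAS the min. Need to check: is -22 still <= all others?
  Min of remaining elements: -9
  New min = min(-22, -9) = -22

Answer: -22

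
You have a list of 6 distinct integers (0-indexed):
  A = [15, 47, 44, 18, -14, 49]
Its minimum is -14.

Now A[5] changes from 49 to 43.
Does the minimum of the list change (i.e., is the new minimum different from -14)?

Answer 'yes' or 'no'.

Old min = -14
Change: A[5] 49 -> 43
Changed element was NOT the min; min changes only if 43 < -14.
New min = -14; changed? no

Answer: no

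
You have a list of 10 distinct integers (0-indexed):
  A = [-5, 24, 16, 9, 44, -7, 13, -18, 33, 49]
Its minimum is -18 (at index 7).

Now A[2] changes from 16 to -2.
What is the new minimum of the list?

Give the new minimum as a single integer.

Answer: -18

Derivation:
Old min = -18 (at index 7)
Change: A[2] 16 -> -2
Changed element was NOT the old min.
  New min = min(old_min, new_val) = min(-18, -2) = -18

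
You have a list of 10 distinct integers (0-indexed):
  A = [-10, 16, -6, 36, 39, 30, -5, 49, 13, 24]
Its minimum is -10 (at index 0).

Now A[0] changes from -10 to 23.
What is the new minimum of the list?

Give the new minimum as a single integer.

Answer: -6

Derivation:
Old min = -10 (at index 0)
Change: A[0] -10 -> 23
Changed element WAS the min. Need to check: is 23 still <= all others?
  Min of remaining elements: -6
  New min = min(23, -6) = -6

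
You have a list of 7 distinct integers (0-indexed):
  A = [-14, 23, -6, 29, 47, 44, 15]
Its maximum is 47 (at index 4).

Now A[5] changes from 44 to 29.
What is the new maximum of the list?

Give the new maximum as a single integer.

Old max = 47 (at index 4)
Change: A[5] 44 -> 29
Changed element was NOT the old max.
  New max = max(old_max, new_val) = max(47, 29) = 47

Answer: 47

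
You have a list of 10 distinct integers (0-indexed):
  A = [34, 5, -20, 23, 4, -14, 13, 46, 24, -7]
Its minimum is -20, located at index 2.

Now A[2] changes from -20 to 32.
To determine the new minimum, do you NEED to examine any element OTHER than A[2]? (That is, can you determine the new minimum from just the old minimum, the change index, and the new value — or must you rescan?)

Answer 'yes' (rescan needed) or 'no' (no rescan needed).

Old min = -20 at index 2
Change at index 2: -20 -> 32
Index 2 WAS the min and new value 32 > old min -20. Must rescan other elements to find the new min.
Needs rescan: yes

Answer: yes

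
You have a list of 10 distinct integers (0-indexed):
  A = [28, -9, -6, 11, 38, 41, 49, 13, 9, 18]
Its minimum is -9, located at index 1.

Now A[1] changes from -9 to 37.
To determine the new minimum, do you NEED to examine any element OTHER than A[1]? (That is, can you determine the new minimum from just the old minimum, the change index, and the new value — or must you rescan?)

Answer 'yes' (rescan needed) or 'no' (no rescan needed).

Old min = -9 at index 1
Change at index 1: -9 -> 37
Index 1 WAS the min and new value 37 > old min -9. Must rescan other elements to find the new min.
Needs rescan: yes

Answer: yes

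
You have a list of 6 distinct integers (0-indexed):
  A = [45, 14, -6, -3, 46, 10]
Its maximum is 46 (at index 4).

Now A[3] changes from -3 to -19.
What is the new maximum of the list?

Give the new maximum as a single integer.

Answer: 46

Derivation:
Old max = 46 (at index 4)
Change: A[3] -3 -> -19
Changed element was NOT the old max.
  New max = max(old_max, new_val) = max(46, -19) = 46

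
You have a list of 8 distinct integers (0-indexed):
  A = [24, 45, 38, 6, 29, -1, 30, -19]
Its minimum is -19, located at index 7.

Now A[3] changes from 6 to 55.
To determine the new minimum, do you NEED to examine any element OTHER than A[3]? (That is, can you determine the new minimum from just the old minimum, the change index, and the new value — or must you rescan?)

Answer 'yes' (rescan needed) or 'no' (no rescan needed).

Answer: no

Derivation:
Old min = -19 at index 7
Change at index 3: 6 -> 55
Index 3 was NOT the min. New min = min(-19, 55). No rescan of other elements needed.
Needs rescan: no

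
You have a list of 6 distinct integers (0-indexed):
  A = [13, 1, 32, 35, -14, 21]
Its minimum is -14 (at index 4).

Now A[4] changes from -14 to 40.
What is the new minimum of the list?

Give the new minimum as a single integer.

Old min = -14 (at index 4)
Change: A[4] -14 -> 40
Changed element WAS the min. Need to check: is 40 still <= all others?
  Min of remaining elements: 1
  New min = min(40, 1) = 1

Answer: 1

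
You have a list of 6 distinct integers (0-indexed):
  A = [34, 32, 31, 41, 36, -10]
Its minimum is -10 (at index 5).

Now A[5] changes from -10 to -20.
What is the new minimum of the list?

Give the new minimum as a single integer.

Answer: -20

Derivation:
Old min = -10 (at index 5)
Change: A[5] -10 -> -20
Changed element WAS the min. Need to check: is -20 still <= all others?
  Min of remaining elements: 31
  New min = min(-20, 31) = -20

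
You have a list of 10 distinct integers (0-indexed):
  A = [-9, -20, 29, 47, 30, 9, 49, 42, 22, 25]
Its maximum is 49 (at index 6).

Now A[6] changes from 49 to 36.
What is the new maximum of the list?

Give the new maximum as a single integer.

Old max = 49 (at index 6)
Change: A[6] 49 -> 36
Changed element WAS the max -> may need rescan.
  Max of remaining elements: 47
  New max = max(36, 47) = 47

Answer: 47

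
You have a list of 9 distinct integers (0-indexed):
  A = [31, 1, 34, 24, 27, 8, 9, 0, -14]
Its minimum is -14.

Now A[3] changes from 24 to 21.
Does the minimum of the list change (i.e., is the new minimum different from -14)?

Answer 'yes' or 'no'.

Old min = -14
Change: A[3] 24 -> 21
Changed element was NOT the min; min changes only if 21 < -14.
New min = -14; changed? no

Answer: no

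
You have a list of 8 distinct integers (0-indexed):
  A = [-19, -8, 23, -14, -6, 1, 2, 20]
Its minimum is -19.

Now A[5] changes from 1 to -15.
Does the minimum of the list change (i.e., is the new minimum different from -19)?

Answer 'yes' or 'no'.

Old min = -19
Change: A[5] 1 -> -15
Changed element was NOT the min; min changes only if -15 < -19.
New min = -19; changed? no

Answer: no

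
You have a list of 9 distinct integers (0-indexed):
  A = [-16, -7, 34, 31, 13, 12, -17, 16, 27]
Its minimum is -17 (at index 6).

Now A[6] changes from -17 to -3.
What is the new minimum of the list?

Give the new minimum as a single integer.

Answer: -16

Derivation:
Old min = -17 (at index 6)
Change: A[6] -17 -> -3
Changed element WAS the min. Need to check: is -3 still <= all others?
  Min of remaining elements: -16
  New min = min(-3, -16) = -16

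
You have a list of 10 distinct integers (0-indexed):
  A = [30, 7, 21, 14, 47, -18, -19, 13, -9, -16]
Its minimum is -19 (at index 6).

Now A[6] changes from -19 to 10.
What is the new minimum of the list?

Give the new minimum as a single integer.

Answer: -18

Derivation:
Old min = -19 (at index 6)
Change: A[6] -19 -> 10
Changed element WAS the min. Need to check: is 10 still <= all others?
  Min of remaining elements: -18
  New min = min(10, -18) = -18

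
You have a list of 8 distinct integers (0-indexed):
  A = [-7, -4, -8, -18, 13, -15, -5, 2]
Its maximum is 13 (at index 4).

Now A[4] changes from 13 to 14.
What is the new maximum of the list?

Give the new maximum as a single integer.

Old max = 13 (at index 4)
Change: A[4] 13 -> 14
Changed element WAS the max -> may need rescan.
  Max of remaining elements: 2
  New max = max(14, 2) = 14

Answer: 14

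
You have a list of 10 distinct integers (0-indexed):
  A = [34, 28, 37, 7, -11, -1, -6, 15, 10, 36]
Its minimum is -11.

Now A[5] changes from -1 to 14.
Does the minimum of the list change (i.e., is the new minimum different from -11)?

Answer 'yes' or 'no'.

Answer: no

Derivation:
Old min = -11
Change: A[5] -1 -> 14
Changed element was NOT the min; min changes only if 14 < -11.
New min = -11; changed? no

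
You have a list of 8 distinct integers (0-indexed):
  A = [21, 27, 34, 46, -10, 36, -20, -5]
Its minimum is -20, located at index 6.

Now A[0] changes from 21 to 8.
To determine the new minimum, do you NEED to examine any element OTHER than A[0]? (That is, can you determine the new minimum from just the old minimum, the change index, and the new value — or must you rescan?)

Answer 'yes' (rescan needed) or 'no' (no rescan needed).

Old min = -20 at index 6
Change at index 0: 21 -> 8
Index 0 was NOT the min. New min = min(-20, 8). No rescan of other elements needed.
Needs rescan: no

Answer: no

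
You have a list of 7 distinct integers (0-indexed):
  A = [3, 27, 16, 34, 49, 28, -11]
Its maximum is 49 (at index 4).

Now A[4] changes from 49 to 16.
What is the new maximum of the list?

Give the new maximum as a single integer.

Old max = 49 (at index 4)
Change: A[4] 49 -> 16
Changed element WAS the max -> may need rescan.
  Max of remaining elements: 34
  New max = max(16, 34) = 34

Answer: 34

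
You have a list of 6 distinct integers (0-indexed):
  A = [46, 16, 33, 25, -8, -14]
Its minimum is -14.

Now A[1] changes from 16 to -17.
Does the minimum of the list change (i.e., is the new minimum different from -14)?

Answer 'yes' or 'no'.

Old min = -14
Change: A[1] 16 -> -17
Changed element was NOT the min; min changes only if -17 < -14.
New min = -17; changed? yes

Answer: yes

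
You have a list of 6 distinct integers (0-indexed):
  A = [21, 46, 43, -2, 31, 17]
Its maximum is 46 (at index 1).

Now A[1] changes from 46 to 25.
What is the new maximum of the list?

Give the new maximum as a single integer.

Old max = 46 (at index 1)
Change: A[1] 46 -> 25
Changed element WAS the max -> may need rescan.
  Max of remaining elements: 43
  New max = max(25, 43) = 43

Answer: 43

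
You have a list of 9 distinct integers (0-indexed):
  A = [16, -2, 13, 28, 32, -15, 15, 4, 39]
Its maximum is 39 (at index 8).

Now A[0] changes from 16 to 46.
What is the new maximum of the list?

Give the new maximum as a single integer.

Old max = 39 (at index 8)
Change: A[0] 16 -> 46
Changed element was NOT the old max.
  New max = max(old_max, new_val) = max(39, 46) = 46

Answer: 46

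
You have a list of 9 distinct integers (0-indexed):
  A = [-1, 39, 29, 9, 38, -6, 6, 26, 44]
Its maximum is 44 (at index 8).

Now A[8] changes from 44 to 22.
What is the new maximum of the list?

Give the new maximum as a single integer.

Answer: 39

Derivation:
Old max = 44 (at index 8)
Change: A[8] 44 -> 22
Changed element WAS the max -> may need rescan.
  Max of remaining elements: 39
  New max = max(22, 39) = 39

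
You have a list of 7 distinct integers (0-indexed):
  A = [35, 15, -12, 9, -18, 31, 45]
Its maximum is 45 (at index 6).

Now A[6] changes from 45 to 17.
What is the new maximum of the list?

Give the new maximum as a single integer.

Old max = 45 (at index 6)
Change: A[6] 45 -> 17
Changed element WAS the max -> may need rescan.
  Max of remaining elements: 35
  New max = max(17, 35) = 35

Answer: 35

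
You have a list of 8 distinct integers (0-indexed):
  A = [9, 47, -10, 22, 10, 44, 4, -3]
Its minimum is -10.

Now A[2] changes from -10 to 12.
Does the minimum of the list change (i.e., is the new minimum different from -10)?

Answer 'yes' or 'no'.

Old min = -10
Change: A[2] -10 -> 12
Changed element was the min; new min must be rechecked.
New min = -3; changed? yes

Answer: yes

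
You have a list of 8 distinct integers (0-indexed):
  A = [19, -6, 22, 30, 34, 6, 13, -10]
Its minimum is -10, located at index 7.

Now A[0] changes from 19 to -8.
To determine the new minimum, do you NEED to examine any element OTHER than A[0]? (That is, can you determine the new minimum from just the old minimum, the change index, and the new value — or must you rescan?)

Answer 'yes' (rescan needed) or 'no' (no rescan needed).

Old min = -10 at index 7
Change at index 0: 19 -> -8
Index 0 was NOT the min. New min = min(-10, -8). No rescan of other elements needed.
Needs rescan: no

Answer: no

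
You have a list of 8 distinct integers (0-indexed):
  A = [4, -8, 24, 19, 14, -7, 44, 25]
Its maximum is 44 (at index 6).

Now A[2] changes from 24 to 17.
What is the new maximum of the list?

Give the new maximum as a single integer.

Answer: 44

Derivation:
Old max = 44 (at index 6)
Change: A[2] 24 -> 17
Changed element was NOT the old max.
  New max = max(old_max, new_val) = max(44, 17) = 44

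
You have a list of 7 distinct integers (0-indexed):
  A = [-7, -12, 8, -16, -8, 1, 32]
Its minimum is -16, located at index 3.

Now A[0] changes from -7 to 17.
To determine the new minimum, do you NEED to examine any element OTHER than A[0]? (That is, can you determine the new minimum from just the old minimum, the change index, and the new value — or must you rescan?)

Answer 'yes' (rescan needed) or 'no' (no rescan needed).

Answer: no

Derivation:
Old min = -16 at index 3
Change at index 0: -7 -> 17
Index 0 was NOT the min. New min = min(-16, 17). No rescan of other elements needed.
Needs rescan: no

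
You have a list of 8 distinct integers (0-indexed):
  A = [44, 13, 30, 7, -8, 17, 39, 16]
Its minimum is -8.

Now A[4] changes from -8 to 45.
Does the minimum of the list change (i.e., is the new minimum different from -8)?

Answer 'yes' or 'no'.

Answer: yes

Derivation:
Old min = -8
Change: A[4] -8 -> 45
Changed element was the min; new min must be rechecked.
New min = 7; changed? yes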